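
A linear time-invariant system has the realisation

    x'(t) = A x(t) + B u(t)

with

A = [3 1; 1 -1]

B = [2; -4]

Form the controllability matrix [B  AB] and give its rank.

AB = [[2], [6]]
Controllability matrix C = [B  AB] = [[2, 2], [-4, 6]]
det(C) = 2·6 - 2·(-4) = 12 - (-8) = 20 ≠ 0, so rank(C) = 2.
rank(C) = 2 = n, so the pair (A, B) is completely controllable.

2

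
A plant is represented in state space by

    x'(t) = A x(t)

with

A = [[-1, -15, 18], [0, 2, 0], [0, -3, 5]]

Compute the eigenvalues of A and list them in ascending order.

-1, 2, 5

det(sI - A) = s^3 - (tr A)s^2 + (M11 + M22 + M33)s - det A, where Mii is the 2×2 principal minor of A obtained by deleting row i and column i.
tr A = (-1) + 2 + 5 = 6; M11 = 2·5 - 0·(-3) = 10 - 0 = 10; M22 = (-1)·5 - 18·0 = -5 - 0 = -5; M33 = (-1)·2 - (-15)·0 = -2 - 0 = -2; sum of minors = 3.
det A = (-1)·(2·5 - 0·(-3)) - (-15)·(0·5 - 0·0) + 18·(0·(-3) - 2·0) = (-1)·10 - (-15)·0 + 18·0 = -10.
So p(s) = det(sI - A) = s^3 - 6s^2 + 3s + 10.
Rational-root test: any integer root divides 10. Testing small divisors, s = -1 works: p(-1) = -1 + (-6) + (-3) + 10 = 0, so (s + 1) is a factor.
Dividing, p(s) = (s + 1)(s^2 - 7s + 10).
Factor s^2 - 7s + 10: two numbers with sum 7 and product 10 are 5 and 2, so s^2 - 7s + 10 = (s - 5)(s - 2).
Hence p(s) = (s - 5) (s - 2) (s + 1), with roots -1, 2, 5.
At least one eigenvalue has non-negative real part, so the system is not asymptotically stable.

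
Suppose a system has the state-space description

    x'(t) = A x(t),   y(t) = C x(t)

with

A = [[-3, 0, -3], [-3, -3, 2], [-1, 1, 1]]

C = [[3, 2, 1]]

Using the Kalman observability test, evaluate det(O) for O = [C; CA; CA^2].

CA = [[-16, -5, -4]]
CA^2 = [[67, 11, 34]]
Observability matrix O = [C; CA; CA^2] = [[3, 2, 1], [-16, -5, -4], [67, 11, 34]]
Expanding along the first row, det(O) = 3·((-5)·34 - (-4)·11) - 2·((-16)·34 - (-4)·67) + 1·((-16)·11 - (-5)·67) = 3·(-126) - 2·(-276) + 1·159 = 333
Since det(O) ≠ 0, rank(O) = 3 and the system is completely observable.

333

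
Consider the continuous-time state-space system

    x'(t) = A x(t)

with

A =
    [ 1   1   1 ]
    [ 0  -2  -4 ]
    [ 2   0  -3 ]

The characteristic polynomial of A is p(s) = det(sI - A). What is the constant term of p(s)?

Expand det(sI - A) for the 3×3 matrix.
p(s) = s^3 + 4s^2 - s - 2.
(Check: constant term = det(-A) = (-1)^3 det A = -2; coefficient of s^2 = -tr A = 4.)
The constant term is -2.

-2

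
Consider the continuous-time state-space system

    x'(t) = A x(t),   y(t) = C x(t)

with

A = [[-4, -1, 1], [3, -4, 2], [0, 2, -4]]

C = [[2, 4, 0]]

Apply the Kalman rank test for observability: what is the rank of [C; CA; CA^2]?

3

CA = [[4, -18, 10]]
CA^2 = [[-70, 88, -72]]
Observability matrix O = [C; CA; CA^2] = [[2, 4, 0], [4, -18, 10], [-70, 88, -72]]
det(O) = 2·((-18)·(-72) - 10·88) - 4·(4·(-72) - 10·(-70)) + 0·(4·88 - (-18)·(-70)) = 2·416 - 4·412 + 0·(-908) = -816 ≠ 0, so rank(O) = 3.
rank(O) = 3 = n, so the pair (A, C) is completely observable.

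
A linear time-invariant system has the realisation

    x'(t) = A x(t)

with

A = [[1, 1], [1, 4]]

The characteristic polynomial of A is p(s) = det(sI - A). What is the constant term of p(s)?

For a 2×2 matrix, det(sI - A) = s^2 - (tr A)s + det A.
tr A = 5, det A = 3.
So p(s) = s^2 - 5s + 3.
The constant term is 3.

3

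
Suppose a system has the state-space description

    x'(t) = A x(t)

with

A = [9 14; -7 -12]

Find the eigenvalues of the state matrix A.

-5, 2

det(sI - A) = s^2 - (tr A)s + det A, with tr A = 9 + (-12) = -3 and det A = 9·(-12) - 14·(-7) = -108 - (-98) = -10.
So p(s) = det(sI - A) = s^2 + 3s - 10.
Factor s^2 + 3s - 10: two numbers with sum -3 and product -10 are 2 and -5, so s^2 + 3s - 10 = (s - 2)(s + 5).
Hence p(s) = (s - 2) (s + 5), with roots -5, 2.
At least one eigenvalue has non-negative real part, so the system is not asymptotically stable.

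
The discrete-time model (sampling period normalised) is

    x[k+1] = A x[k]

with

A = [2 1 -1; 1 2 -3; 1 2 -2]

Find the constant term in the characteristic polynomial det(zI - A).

-3

Expand det(zI - A) for the 3×3 matrix.
p(z) = z^3 - 2z^2 + 2z - 3.
(Check: constant term = det(-A) = (-1)^3 det A = -3; coefficient of z^2 = -tr A = -2.)
The constant term is -3.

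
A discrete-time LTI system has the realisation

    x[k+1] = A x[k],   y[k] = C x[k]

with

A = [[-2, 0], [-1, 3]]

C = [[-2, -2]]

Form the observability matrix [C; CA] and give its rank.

CA = [[6, -6]]
Observability matrix O = [C; CA] = [[-2, -2], [6, -6]]
det(O) = (-2)·(-6) - (-2)·6 = 12 - (-12) = 24 ≠ 0, so rank(O) = 2.
rank(O) = 2 = n, so the pair (A, C) is completely observable.

2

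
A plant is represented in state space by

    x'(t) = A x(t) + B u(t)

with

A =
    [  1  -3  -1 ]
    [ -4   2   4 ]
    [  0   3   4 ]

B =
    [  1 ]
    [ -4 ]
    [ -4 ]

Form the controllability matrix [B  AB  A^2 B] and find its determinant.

1600

AB = [[17], [-28], [-28]]
A^2B = [[129], [-236], [-196]]
Controllability matrix C = [B  AB  A^2B] = [[1, 17, 129], [-4, -28, -236], [-4, -28, -196]]
Expanding along the first row, det(C) = 1·((-28)·(-196) - (-236)·(-28)) - 17·((-4)·(-196) - (-236)·(-4)) + 129·((-4)·(-28) - (-28)·(-4)) = 1·(-1120) - 17·(-160) + 129·0 = 1600
Since det(C) ≠ 0, rank(C) = 3 and the system is completely controllable.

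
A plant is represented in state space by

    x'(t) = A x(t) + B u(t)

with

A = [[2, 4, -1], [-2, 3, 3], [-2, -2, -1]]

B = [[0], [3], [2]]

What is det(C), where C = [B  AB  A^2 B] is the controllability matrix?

AB = [[10], [15], [-8]]
A^2B = [[88], [1], [-42]]
Controllability matrix C = [B  AB  A^2B] = [[0, 10, 88], [3, 15, 1], [2, -8, -42]]
Expanding along the first row, det(C) = 0·(15·(-42) - 1·(-8)) - 10·(3·(-42) - 1·2) + 88·(3·(-8) - 15·2) = 0·(-622) - 10·(-128) + 88·(-54) = -3472
Since det(C) ≠ 0, rank(C) = 3 and the system is completely controllable.

-3472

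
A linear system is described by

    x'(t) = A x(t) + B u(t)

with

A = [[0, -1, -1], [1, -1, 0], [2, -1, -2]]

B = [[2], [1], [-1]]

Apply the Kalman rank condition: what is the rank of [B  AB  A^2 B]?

3

AB = [[0], [1], [5]]
A^2B = [[-6], [-1], [-11]]
Controllability matrix C = [B  AB  A^2B] = [[2, 0, -6], [1, 1, -1], [-1, 5, -11]]
det(C) = 2·(1·(-11) - (-1)·5) - 0·(1·(-11) - (-1)·(-1)) + (-6)·(1·5 - 1·(-1)) = 2·(-6) - 0·(-12) + (-6)·6 = -48 ≠ 0, so rank(C) = 3.
rank(C) = 3 = n, so the pair (A, B) is completely controllable.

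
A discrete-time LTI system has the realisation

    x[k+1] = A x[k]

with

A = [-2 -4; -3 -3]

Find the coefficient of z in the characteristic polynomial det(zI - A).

For a 2×2 matrix, det(zI - A) = z^2 - (tr A)z + det A.
tr A = -5, det A = -6.
So p(z) = z^2 + 5z - 6.
The coefficient of z is 5.

5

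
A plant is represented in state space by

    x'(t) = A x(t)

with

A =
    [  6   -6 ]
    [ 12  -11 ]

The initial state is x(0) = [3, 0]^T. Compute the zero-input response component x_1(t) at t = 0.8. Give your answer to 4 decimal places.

det(sI - A) = s^2 - (tr A)s + det A, with tr A = 6 + (-11) = -5 and det A = 6·(-11) - (-6)·12 = -66 - (-72) = 6.
So p(s) = det(sI - A) = s^2 + 5s + 6.
Factor s^2 + 5s + 6: two numbers with sum -5 and product 6 are -2 and -3, so s^2 + 5s + 6 = (s + 2)(s + 3).
Hence p(s) = (s + 2) (s + 3), with roots -3, -2.
The eigenvalues -3, -2 are distinct and real, so A is diagonalisable and x(t) = e^{At} x(0) = V diag(e^{λ_i t}) V^{-1} x(0), where the columns of V are the eigenvectors.
λ = -3: A - (-3)I = [[9, -6], [12, -8]]. Row 1 gives 9·v1 + (-6)·v2 = 0, so take v_1 = [2, 3]^T.
λ = -2: A - (-2)I = [[8, -6], [12, -9]]. Row 1 gives 8·v1 + (-6)·v2 = 0, so take v_2 = [3, 4]^T.
V = [v_1 v_2] = [[2, 3], [3, 4]] has det V = -1, so V^{-1} = adj(V)/det V = [[-4, 3], [3, -2]].
Modal coordinates z(0) = V^{-1} x(0): (-4)·3 + 3·0 = -12; 3·3 + (-2)·0 = 9; so z(0) = [-12, 9]^T.
x_1(t) = Σ_i (v_i)_1 · z_i(0) · e^{λ_i t} (row 1 of V times the modal terms).
x_1(0.8) = 2·(-12)·e^{-3·0.8} + 3·9·e^{-2·0.8} = (-24)·0.090718 + 27·0.201897 = 3.2740.

3.2740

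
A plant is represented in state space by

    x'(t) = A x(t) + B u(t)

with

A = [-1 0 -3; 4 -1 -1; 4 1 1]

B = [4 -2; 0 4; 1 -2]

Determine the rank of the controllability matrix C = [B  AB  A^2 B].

AB = [[-7, 8], [15, -10], [17, -6]]
A^2B = [[-44, 10], [-60, 48], [4, 16]]
Controllability matrix C = [B  AB  A^2B] = [[4, -2, -7, 8, -44, 10], [0, 4, 15, -10, -60, 48], [1, -2, 17, -6, 4, 16]]
Take the 3×3 submatrix of C formed by columns 1, 2, 3: [[4, -2, -7], [0, 4, 15], [1, -2, 17]]. Its determinant is 4·(4·17 - 15·(-2)) - (-2)·(0·17 - 15·1) + (-7)·(0·(-2) - 4·1) = 4·98 - (-2)·(-15) + (-7)·(-4) = 390 ≠ 0.
So rank(C) ≥ 3; since C has 3 rows, rank(C) = 3.
rank(C) = 3 = n, so the pair (A, B) is completely controllable.

3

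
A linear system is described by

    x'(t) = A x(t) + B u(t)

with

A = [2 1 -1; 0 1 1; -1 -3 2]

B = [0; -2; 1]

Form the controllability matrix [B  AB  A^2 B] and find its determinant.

AB = [[-3], [-1], [8]]
A^2B = [[-15], [7], [22]]
Controllability matrix C = [B  AB  A^2B] = [[0, -3, -15], [-2, -1, 7], [1, 8, 22]]
Expanding along the first row, det(C) = 0·((-1)·22 - 7·8) - (-3)·((-2)·22 - 7·1) + (-15)·((-2)·8 - (-1)·1) = 0·(-78) - (-3)·(-51) + (-15)·(-15) = 72
Since det(C) ≠ 0, rank(C) = 3 and the system is completely controllable.

72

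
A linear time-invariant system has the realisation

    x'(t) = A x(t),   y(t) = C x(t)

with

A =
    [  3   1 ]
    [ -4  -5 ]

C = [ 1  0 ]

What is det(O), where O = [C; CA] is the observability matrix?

1

CA = [[3, 1]]
Observability matrix O = [C; CA] = [[1, 0], [3, 1]]
det(O) = 1·1 - 0·3 = 1 - 0 = 1
Since det(O) ≠ 0, rank(O) = 2 and the system is completely observable.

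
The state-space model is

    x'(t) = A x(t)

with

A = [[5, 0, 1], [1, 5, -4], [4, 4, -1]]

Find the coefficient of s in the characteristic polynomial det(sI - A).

Expand det(sI - A) for the 3×3 matrix.
p(s) = s^3 - 9s^2 + 27s - 39.
(Check: constant term = det(-A) = (-1)^3 det A = -39; coefficient of s^2 = -tr A = -9.)
The coefficient of s is 27.

27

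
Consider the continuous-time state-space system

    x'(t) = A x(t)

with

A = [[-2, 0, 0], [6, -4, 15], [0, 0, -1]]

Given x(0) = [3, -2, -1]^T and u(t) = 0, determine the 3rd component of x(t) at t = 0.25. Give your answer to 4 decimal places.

det(sI - A) = s^3 - (tr A)s^2 + (M11 + M22 + M33)s - det A, where Mii is the 2×2 principal minor of A obtained by deleting row i and column i.
tr A = (-2) + (-4) + (-1) = -7; M11 = (-4)·(-1) - 15·0 = 4 - 0 = 4; M22 = (-2)·(-1) - 0·0 = 2 - 0 = 2; M33 = (-2)·(-4) - 0·6 = 8 - 0 = 8; sum of minors = 14.
det A = (-2)·((-4)·(-1) - 15·0) - 0·(6·(-1) - 15·0) + 0·(6·0 - (-4)·0) = (-2)·4 - 0·(-6) + 0·0 = -8.
So p(s) = det(sI - A) = s^3 + 7s^2 + 14s + 8.
Rational-root test: any integer root divides 8. Testing small divisors, s = -1 works: p(-1) = -1 + 7 + (-14) + 8 = 0, so (s + 1) is a factor.
Dividing, p(s) = (s + 1)(s^2 + 6s + 8).
Factor s^2 + 6s + 8: two numbers with sum -6 and product 8 are -2 and -4, so s^2 + 6s + 8 = (s + 2)(s + 4).
Hence p(s) = (s + 1) (s + 2) (s + 4), with roots -4, -2, -1.
The eigenvalues -4, -2, -1 are distinct and real, so A is diagonalisable and x(t) = e^{At} x(0) = V diag(e^{λ_i t}) V^{-1} x(0), where the columns of V are the eigenvectors.
λ = -4: A - (-4)I = [[2, 0, 0], [6, 0, 15], [0, 0, 3]]. v must be orthogonal to every row; (row 1) × (row 2) = [0, -30, 0], so take v_1 = [0, -1, 0]^T.
λ = -2: A - (-2)I = [[0, 0, 0], [6, -2, 15], [0, 0, 1]]. v must be orthogonal to every row; (row 2) × (row 3) = [-2, -6, 0], so take v_2 = [-1, -3, 0]^T.
λ = -1: A - (-1)I = [[-1, 0, 0], [6, -3, 15], [0, 0, 0]]. v must be orthogonal to every row; (row 1) × (row 2) = [0, 15, 3], so take v_3 = [0, 5, 1]^T.
V = [v_1 v_2 v_3] = [[0, -1, 0], [-1, -3, 5], [0, 0, 1]] has det V = -1, so V^{-1} = adj(V)/det V = [[3, -1, 5], [-1, 0, 0], [0, 0, 1]].
Modal coordinates z(0) = V^{-1} x(0): 3·3 + (-1)·(-2) + 5·(-1) = 6; (-1)·3 + 0·(-2) + 0·(-1) = -3; 0·3 + 0·(-2) + 1·(-1) = -1; so z(0) = [6, -3, -1]^T.
x_3(t) = Σ_i (v_i)_3 · z_i(0) · e^{λ_i t} (row 3 of V times the modal terms).
x_3(0.25) = 0·6·e^{-4·0.25} + 0·(-3)·e^{-2·0.25} + 1·(-1)·e^{-1·0.25} = 0·0.367879 + 0·0.606531 + (-1)·0.778801 = -0.7788.

-0.7788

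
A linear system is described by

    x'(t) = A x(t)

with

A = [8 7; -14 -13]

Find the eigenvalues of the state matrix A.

det(sI - A) = s^2 - (tr A)s + det A, with tr A = 8 + (-13) = -5 and det A = 8·(-13) - 7·(-14) = -104 - (-98) = -6.
So p(s) = det(sI - A) = s^2 + 5s - 6.
Factor s^2 + 5s - 6: two numbers with sum -5 and product -6 are 1 and -6, so s^2 + 5s - 6 = (s - 1)(s + 6).
Hence p(s) = (s - 1) (s + 6), with roots -6, 1.
At least one eigenvalue has non-negative real part, so the system is not asymptotically stable.

-6, 1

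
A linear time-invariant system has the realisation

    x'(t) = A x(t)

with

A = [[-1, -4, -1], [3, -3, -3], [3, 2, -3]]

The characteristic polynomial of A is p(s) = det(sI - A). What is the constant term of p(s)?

30

Expand det(sI - A) for the 3×3 matrix.
p(s) = s^3 + 7s^2 + 36s + 30.
(Check: constant term = det(-A) = (-1)^3 det A = 30; coefficient of s^2 = -tr A = 7.)
The constant term is 30.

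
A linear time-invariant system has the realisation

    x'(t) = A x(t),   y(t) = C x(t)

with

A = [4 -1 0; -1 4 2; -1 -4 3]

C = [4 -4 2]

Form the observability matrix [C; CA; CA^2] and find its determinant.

3640

CA = [[18, -28, -2]]
CA^2 = [[102, -122, -62]]
Observability matrix O = [C; CA; CA^2] = [[4, -4, 2], [18, -28, -2], [102, -122, -62]]
Expanding along the first row, det(O) = 4·((-28)·(-62) - (-2)·(-122)) - (-4)·(18·(-62) - (-2)·102) + 2·(18·(-122) - (-28)·102) = 4·1492 - (-4)·(-912) + 2·660 = 3640
Since det(O) ≠ 0, rank(O) = 3 and the system is completely observable.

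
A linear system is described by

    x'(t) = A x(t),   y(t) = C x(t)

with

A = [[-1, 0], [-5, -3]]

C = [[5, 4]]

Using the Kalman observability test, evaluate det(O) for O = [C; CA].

40

CA = [[-25, -12]]
Observability matrix O = [C; CA] = [[5, 4], [-25, -12]]
det(O) = 5·(-12) - 4·(-25) = -60 - (-100) = 40
Since det(O) ≠ 0, rank(O) = 2 and the system is completely observable.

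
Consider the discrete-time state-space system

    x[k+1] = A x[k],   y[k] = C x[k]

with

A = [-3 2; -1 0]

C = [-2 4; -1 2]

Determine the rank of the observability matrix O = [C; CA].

1

CA = [[2, -4], [1, -2]]
Observability matrix O = [C; CA] = [[-2, 4], [-1, 2], [2, -4], [1, -2]]
Every row of O is a scalar multiple of row 1 = [-2, 4] (multipliers 1, 1/2, -1, -1/2), so the rows span a one-dimensional space.
O ≠ 0, hence rank(O) = 1.
rank(O) = 1 < n = 2, so the pair (A, C) is not completely observable.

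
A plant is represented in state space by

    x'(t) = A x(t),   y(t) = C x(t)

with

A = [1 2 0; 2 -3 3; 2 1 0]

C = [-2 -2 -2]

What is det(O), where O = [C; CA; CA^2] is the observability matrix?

-472

CA = [[-10, 0, -6]]
CA^2 = [[-22, -26, 0]]
Observability matrix O = [C; CA; CA^2] = [[-2, -2, -2], [-10, 0, -6], [-22, -26, 0]]
Expanding along the first row, det(O) = (-2)·(0·0 - (-6)·(-26)) - (-2)·((-10)·0 - (-6)·(-22)) + (-2)·((-10)·(-26) - 0·(-22)) = (-2)·(-156) - (-2)·(-132) + (-2)·260 = -472
Since det(O) ≠ 0, rank(O) = 3 and the system is completely observable.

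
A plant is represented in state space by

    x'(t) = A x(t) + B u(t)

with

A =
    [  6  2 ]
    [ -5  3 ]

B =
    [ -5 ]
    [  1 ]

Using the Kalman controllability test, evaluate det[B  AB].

AB = [[-28], [28]]
Controllability matrix C = [B  AB] = [[-5, -28], [1, 28]]
det(C) = (-5)·28 - (-28)·1 = -140 - (-28) = -112
Since det(C) ≠ 0, rank(C) = 2 and the system is completely controllable.

-112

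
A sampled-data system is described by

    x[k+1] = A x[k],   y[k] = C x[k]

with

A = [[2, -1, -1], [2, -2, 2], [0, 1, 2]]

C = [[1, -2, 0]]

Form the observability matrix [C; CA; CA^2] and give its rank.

CA = [[-2, 3, -5]]
CA^2 = [[2, -9, -2]]
Observability matrix O = [C; CA; CA^2] = [[1, -2, 0], [-2, 3, -5], [2, -9, -2]]
det(O) = 1·(3·(-2) - (-5)·(-9)) - (-2)·((-2)·(-2) - (-5)·2) + 0·((-2)·(-9) - 3·2) = 1·(-51) - (-2)·14 + 0·12 = -23 ≠ 0, so rank(O) = 3.
rank(O) = 3 = n, so the pair (A, C) is completely observable.

3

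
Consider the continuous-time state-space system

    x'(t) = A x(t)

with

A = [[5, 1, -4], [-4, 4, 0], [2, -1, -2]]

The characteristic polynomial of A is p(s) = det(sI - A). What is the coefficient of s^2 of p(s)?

Expand det(sI - A) for the 3×3 matrix.
p(s) = s^3 - 7s^2 + 14s + 32.
(Check: constant term = det(-A) = (-1)^3 det A = 32; coefficient of s^2 = -tr A = -7.)
The coefficient of s^2 is -7.

-7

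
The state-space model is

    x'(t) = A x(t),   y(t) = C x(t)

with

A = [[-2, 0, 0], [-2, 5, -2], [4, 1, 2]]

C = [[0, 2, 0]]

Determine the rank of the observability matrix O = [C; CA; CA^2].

CA = [[-4, 10, -4]]
CA^2 = [[-28, 46, -28]]
Observability matrix O = [C; CA; CA^2] = [[0, 2, 0], [-4, 10, -4], [-28, 46, -28]]
The columns c1, c2, c3 of O are linearly dependent: -c1 + c3 = 0 (check each entry), so rank(O) ≤ 2.
The 2×2 minor from rows 1, 2, columns 1, 2 is 0·10 - 2·(-4) = 0 - (-8) = 8 ≠ 0, so rank(O) = 2.
rank(O) = 2 < n = 3, so the pair (A, C) is not completely observable.

2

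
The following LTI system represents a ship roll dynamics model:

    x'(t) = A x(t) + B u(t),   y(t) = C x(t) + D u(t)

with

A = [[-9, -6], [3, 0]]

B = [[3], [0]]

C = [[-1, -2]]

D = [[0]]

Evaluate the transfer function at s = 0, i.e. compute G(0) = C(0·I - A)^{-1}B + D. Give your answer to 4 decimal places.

-1.0000

G(0) = C(-A)^{-1}B + D = -C A^{-1} B + D.
det A = 18, so A^{-1} = (1/18)·adj(A) = [[0, 1/3], [-1/6, -1/2]]
A^{-1} B = [0, -1/2]^T
C A^{-1} B = 1
G(0) = D - C A^{-1} B = 0 - (1) = -1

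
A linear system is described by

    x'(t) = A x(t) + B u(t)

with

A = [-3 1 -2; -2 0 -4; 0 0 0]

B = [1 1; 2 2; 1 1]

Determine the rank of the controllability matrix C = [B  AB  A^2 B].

AB = [[-3, -3], [-6, -6], [0, 0]]
A^2B = [[3, 3], [6, 6], [0, 0]]
Controllability matrix C = [B  AB  A^2B] = [[1, 1, -3, -3, 3, 3], [2, 2, -6, -6, 6, 6], [1, 1, 0, 0, 0, 0]]
The rows r1, r2, r3 of C are linearly dependent: -2·r1 + r2 = 0 (check each entry), so rank(C) ≤ 2.
The 2×2 minor from rows 1, 3, columns 1, 3 is 1·0 - (-3)·1 = 0 - (-3) = 3 ≠ 0, so rank(C) = 2.
rank(C) = 2 < n = 3, so the pair (A, B) is not completely controllable.

2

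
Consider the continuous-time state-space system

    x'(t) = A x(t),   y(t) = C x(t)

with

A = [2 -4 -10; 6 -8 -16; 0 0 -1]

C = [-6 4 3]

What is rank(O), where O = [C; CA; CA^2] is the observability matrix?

2

CA = [[12, -8, -7]]
CA^2 = [[-24, 16, 15]]
Observability matrix O = [C; CA; CA^2] = [[-6, 4, 3], [12, -8, -7], [-24, 16, 15]]
The columns c1, c2, c3 of O are linearly dependent: 2·c1 + 3·c2 = 0 (check each entry), so rank(O) ≤ 2.
The 2×2 minor from rows 1, 2, columns 1, 3 is (-6)·(-7) - 3·12 = 42 - 36 = 6 ≠ 0, so rank(O) = 2.
rank(O) = 2 < n = 3, so the pair (A, C) is not completely observable.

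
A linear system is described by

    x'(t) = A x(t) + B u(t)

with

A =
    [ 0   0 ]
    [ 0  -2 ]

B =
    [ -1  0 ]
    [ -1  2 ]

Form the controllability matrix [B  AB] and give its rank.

2

AB = [[0, 0], [2, -4]]
Controllability matrix C = [B  AB] = [[-1, 0, 0, 0], [-1, 2, 2, -4]]
Take the 2×2 submatrix of C formed by columns 1, 2: [[-1, 0], [-1, 2]]. Its determinant is (-1)·2 - 0·(-1) = -2 - 0 = -2 ≠ 0.
So rank(C) ≥ 2; since C has 2 rows, rank(C) = 2.
rank(C) = 2 = n, so the pair (A, B) is completely controllable.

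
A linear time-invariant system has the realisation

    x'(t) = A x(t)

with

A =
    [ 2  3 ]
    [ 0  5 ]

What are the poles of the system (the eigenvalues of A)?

2, 5

det(sI - A) = s^2 - (tr A)s + det A, with tr A = 2 + 5 = 7 and det A = 2·5 - 3·0 = 10 - 0 = 10.
So p(s) = det(sI - A) = s^2 - 7s + 10.
Factor s^2 - 7s + 10: two numbers with sum 7 and product 10 are 5 and 2, so s^2 - 7s + 10 = (s - 5)(s - 2).
Hence p(s) = (s - 5) (s - 2), with roots 2, 5.
At least one eigenvalue has non-negative real part, so the system is not asymptotically stable.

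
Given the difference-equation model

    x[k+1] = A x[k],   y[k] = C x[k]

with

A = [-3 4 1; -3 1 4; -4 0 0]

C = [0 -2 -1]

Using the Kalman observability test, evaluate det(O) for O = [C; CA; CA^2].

-228

CA = [[10, -2, -8]]
CA^2 = [[8, 38, 2]]
Observability matrix O = [C; CA; CA^2] = [[0, -2, -1], [10, -2, -8], [8, 38, 2]]
Expanding along the first row, det(O) = 0·((-2)·2 - (-8)·38) - (-2)·(10·2 - (-8)·8) + (-1)·(10·38 - (-2)·8) = 0·300 - (-2)·84 + (-1)·396 = -228
Since det(O) ≠ 0, rank(O) = 3 and the system is completely observable.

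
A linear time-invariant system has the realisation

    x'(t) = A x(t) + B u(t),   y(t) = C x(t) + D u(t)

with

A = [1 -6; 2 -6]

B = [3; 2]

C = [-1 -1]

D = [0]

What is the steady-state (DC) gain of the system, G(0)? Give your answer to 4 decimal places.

G(0) = C(-A)^{-1}B + D = -C A^{-1} B + D.
det A = 6, so A^{-1} = (1/6)·adj(A) = [[-1, 1], [-1/3, 1/6]]
A^{-1} B = [-1, -2/3]^T
C A^{-1} B = 5/3
G(0) = D - C A^{-1} B = 0 - (5/3) = -5/3 ≈ -1.6667

-1.6667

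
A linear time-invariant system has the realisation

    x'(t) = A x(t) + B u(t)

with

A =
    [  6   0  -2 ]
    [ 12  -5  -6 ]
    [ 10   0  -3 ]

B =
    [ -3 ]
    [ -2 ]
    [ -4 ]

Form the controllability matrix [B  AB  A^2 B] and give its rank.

2

AB = [[-10], [-2], [-18]]
A^2B = [[-24], [-2], [-46]]
Controllability matrix C = [B  AB  A^2B] = [[-3, -10, -24], [-2, -2, -2], [-4, -18, -46]]
The rows r1, r2, r3 of C are linearly dependent: -2·r1 + r2 + r3 = 0 (check each entry), so rank(C) ≤ 2.
The 2×2 minor from rows 1, 2, columns 1, 2 is (-3)·(-2) - (-10)·(-2) = 6 - 20 = -14 ≠ 0, so rank(C) = 2.
rank(C) = 2 < n = 3, so the pair (A, B) is not completely controllable.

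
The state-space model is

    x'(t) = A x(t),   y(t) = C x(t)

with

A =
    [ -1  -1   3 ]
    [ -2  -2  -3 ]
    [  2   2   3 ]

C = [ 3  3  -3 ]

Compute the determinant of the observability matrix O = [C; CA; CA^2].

0

CA = [[-15, -15, -9]]
CA^2 = [[27, 27, -27]]
Observability matrix O = [C; CA; CA^2] = [[3, 3, -3], [-15, -15, -9], [27, 27, -27]]
Expanding along the first row, det(O) = 3·((-15)·(-27) - (-9)·27) - 3·((-15)·(-27) - (-9)·27) + (-3)·((-15)·27 - (-15)·27) = 3·648 - 3·648 + (-3)·0 = 0
Since det(O) = 0, rank(O) < 3 and the system is not completely observable.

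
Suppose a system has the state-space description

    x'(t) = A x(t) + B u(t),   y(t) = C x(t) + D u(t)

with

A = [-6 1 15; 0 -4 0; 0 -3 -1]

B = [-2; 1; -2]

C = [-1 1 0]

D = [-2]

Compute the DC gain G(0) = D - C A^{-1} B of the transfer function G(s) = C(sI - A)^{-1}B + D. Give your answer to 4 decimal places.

G(0) = C(-A)^{-1}B + D = -C A^{-1} B + D.
det A = -24, so A^{-1} = (1/-24)·adj(A) = [[-1/6, 11/6, -5/2], [0, -1/4, 0], [0, 3/4, -1]]
A^{-1} B = [43/6, -1/4, 11/4]^T
C A^{-1} B = -89/12
G(0) = D - C A^{-1} B = -2 - (-89/12) = 65/12 ≈ 5.4167

5.4167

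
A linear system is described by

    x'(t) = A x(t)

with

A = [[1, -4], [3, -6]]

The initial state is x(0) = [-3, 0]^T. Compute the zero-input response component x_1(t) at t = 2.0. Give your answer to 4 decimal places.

-0.1975

det(sI - A) = s^2 - (tr A)s + det A, with tr A = 1 + (-6) = -5 and det A = 1·(-6) - (-4)·3 = -6 - (-12) = 6.
So p(s) = det(sI - A) = s^2 + 5s + 6.
Factor s^2 + 5s + 6: two numbers with sum -5 and product 6 are -2 and -3, so s^2 + 5s + 6 = (s + 2)(s + 3).
Hence p(s) = (s + 2) (s + 3), with roots -3, -2.
The eigenvalues -3, -2 are distinct and real, so A is diagonalisable and x(t) = e^{At} x(0) = V diag(e^{λ_i t}) V^{-1} x(0), where the columns of V are the eigenvectors.
λ = -3: A - (-3)I = [[4, -4], [3, -3]]. Row 1 gives 4·v1 + (-4)·v2 = 0, so take v_1 = [1, 1]^T.
λ = -2: A - (-2)I = [[3, -4], [3, -4]]. Row 1 gives 3·v1 + (-4)·v2 = 0, so take v_2 = [4, 3]^T.
V = [v_1 v_2] = [[1, 4], [1, 3]] has det V = -1, so V^{-1} = adj(V)/det V = [[-3, 4], [1, -1]].
Modal coordinates z(0) = V^{-1} x(0): (-3)·(-3) + 4·0 = 9; 1·(-3) + (-1)·0 = -3; so z(0) = [9, -3]^T.
x_1(t) = Σ_i (v_i)_1 · z_i(0) · e^{λ_i t} (row 1 of V times the modal terms).
x_1(2.0) = 1·9·e^{-3·2.0} + 4·(-3)·e^{-2·2.0} = 9·0.002479 + (-12)·0.018316 = -0.1975.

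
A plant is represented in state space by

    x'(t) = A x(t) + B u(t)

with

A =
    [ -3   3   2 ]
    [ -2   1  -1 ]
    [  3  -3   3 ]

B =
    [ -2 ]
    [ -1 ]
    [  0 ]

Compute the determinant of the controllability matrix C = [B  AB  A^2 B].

AB = [[3], [3], [-3]]
A^2B = [[-6], [0], [-9]]
Controllability matrix C = [B  AB  A^2B] = [[-2, 3, -6], [-1, 3, 0], [0, -3, -9]]
Expanding along the first row, det(C) = (-2)·(3·(-9) - 0·(-3)) - 3·((-1)·(-9) - 0·0) + (-6)·((-1)·(-3) - 3·0) = (-2)·(-27) - 3·9 + (-6)·3 = 9
Since det(C) ≠ 0, rank(C) = 3 and the system is completely controllable.

9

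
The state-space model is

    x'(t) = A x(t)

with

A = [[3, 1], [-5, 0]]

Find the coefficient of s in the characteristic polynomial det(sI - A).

-3

For a 2×2 matrix, det(sI - A) = s^2 - (tr A)s + det A.
tr A = 3, det A = 5.
So p(s) = s^2 - 3s + 5.
The coefficient of s is -3.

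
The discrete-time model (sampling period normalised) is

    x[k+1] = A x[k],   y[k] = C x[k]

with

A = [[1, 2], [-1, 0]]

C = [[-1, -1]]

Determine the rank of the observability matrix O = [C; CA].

2

CA = [[0, -2]]
Observability matrix O = [C; CA] = [[-1, -1], [0, -2]]
det(O) = (-1)·(-2) - (-1)·0 = 2 - 0 = 2 ≠ 0, so rank(O) = 2.
rank(O) = 2 = n, so the pair (A, C) is completely observable.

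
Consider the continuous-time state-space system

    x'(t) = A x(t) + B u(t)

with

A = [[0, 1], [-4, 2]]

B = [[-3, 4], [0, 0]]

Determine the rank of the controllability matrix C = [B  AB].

2

AB = [[0, 0], [12, -16]]
Controllability matrix C = [B  AB] = [[-3, 4, 0, 0], [0, 0, 12, -16]]
Take the 2×2 submatrix of C formed by columns 1, 3: [[-3, 0], [0, 12]]. Its determinant is (-3)·12 - 0·0 = -36 - 0 = -36 ≠ 0.
So rank(C) ≥ 2; since C has 2 rows, rank(C) = 2.
rank(C) = 2 = n, so the pair (A, B) is completely controllable.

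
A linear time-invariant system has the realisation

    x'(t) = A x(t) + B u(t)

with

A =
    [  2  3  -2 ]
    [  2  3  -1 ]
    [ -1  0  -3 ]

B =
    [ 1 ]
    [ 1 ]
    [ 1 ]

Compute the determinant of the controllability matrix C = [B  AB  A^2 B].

-45

AB = [[3], [4], [-4]]
A^2B = [[26], [22], [9]]
Controllability matrix C = [B  AB  A^2B] = [[1, 3, 26], [1, 4, 22], [1, -4, 9]]
Expanding along the first row, det(C) = 1·(4·9 - 22·(-4)) - 3·(1·9 - 22·1) + 26·(1·(-4) - 4·1) = 1·124 - 3·(-13) + 26·(-8) = -45
Since det(C) ≠ 0, rank(C) = 3 and the system is completely controllable.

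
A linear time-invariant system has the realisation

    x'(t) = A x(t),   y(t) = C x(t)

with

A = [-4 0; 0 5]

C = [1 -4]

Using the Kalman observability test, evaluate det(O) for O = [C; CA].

CA = [[-4, -20]]
Observability matrix O = [C; CA] = [[1, -4], [-4, -20]]
det(O) = 1·(-20) - (-4)·(-4) = -20 - 16 = -36
Since det(O) ≠ 0, rank(O) = 2 and the system is completely observable.

-36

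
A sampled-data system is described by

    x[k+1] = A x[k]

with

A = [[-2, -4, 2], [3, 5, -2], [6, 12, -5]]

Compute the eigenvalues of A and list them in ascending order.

-2, -1, 1

det(zI - A) = z^3 - (tr A)z^2 + (M11 + M22 + M33)z - det A, where Mii is the 2×2 principal minor of A obtained by deleting row i and column i.
tr A = (-2) + 5 + (-5) = -2; M11 = 5·(-5) - (-2)·12 = -25 - (-24) = -1; M22 = (-2)·(-5) - 2·6 = 10 - 12 = -2; M33 = (-2)·5 - (-4)·3 = -10 - (-12) = 2; sum of minors = -1.
det A = (-2)·(5·(-5) - (-2)·12) - (-4)·(3·(-5) - (-2)·6) + 2·(3·12 - 5·6) = (-2)·(-1) - (-4)·(-3) + 2·6 = 2.
So p(z) = det(zI - A) = z^3 + 2z^2 - z - 2.
Rational-root test: any integer root divides -2. Testing small divisors, z = -1 works: p(-1) = -1 + 2 + 1 + (-2) = 0, so (z + 1) is a factor.
Dividing, p(z) = (z + 1)(z^2 + z - 2).
Factor z^2 + z - 2: two numbers with sum -1 and product -2 are 1 and -2, so z^2 + z - 2 = (z - 1)(z + 2).
Hence p(z) = (z - 1) (z + 1) (z + 2), with roots -2, -1, 1.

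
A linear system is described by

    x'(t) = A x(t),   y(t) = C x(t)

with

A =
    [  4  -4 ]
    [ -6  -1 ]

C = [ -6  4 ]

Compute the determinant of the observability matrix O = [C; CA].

CA = [[-48, 20]]
Observability matrix O = [C; CA] = [[-6, 4], [-48, 20]]
det(O) = (-6)·20 - 4·(-48) = -120 - (-192) = 72
Since det(O) ≠ 0, rank(O) = 2 and the system is completely observable.

72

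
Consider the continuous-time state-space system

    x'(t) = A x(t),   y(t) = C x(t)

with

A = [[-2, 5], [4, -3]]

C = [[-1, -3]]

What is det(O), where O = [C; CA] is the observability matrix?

-34

CA = [[-10, 4]]
Observability matrix O = [C; CA] = [[-1, -3], [-10, 4]]
det(O) = (-1)·4 - (-3)·(-10) = -4 - 30 = -34
Since det(O) ≠ 0, rank(O) = 2 and the system is completely observable.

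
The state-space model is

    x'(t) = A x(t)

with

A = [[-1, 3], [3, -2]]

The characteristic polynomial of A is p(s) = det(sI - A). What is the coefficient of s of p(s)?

3

For a 2×2 matrix, det(sI - A) = s^2 - (tr A)s + det A.
tr A = -3, det A = -7.
So p(s) = s^2 + 3s - 7.
The coefficient of s is 3.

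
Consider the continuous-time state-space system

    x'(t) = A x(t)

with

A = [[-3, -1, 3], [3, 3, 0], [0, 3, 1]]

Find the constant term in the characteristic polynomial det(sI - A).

-21

Expand det(sI - A) for the 3×3 matrix.
p(s) = s^3 - s^2 - 6s - 21.
(Check: constant term = det(-A) = (-1)^3 det A = -21; coefficient of s^2 = -tr A = -1.)
The constant term is -21.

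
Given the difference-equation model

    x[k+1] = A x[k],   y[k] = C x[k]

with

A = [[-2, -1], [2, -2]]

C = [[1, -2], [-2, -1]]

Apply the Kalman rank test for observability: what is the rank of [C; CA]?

CA = [[-6, 3], [2, 4]]
Observability matrix O = [C; CA] = [[1, -2], [-2, -1], [-6, 3], [2, 4]]
Take the 2×2 submatrix of O formed by rows 1, 2: [[1, -2], [-2, -1]]. Its determinant is 1·(-1) - (-2)·(-2) = -1 - 4 = -5 ≠ 0.
So rank(O) ≥ 2; since O has 2 columns, rank(O) = 2.
rank(O) = 2 = n, so the pair (A, C) is completely observable.

2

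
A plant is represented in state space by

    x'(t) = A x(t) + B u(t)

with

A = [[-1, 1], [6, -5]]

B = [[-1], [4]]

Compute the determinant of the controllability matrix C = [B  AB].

6

AB = [[5], [-26]]
Controllability matrix C = [B  AB] = [[-1, 5], [4, -26]]
det(C) = (-1)·(-26) - 5·4 = 26 - 20 = 6
Since det(C) ≠ 0, rank(C) = 2 and the system is completely controllable.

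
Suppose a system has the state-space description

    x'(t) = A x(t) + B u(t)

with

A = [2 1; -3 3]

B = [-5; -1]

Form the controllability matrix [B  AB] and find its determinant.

-71

AB = [[-11], [12]]
Controllability matrix C = [B  AB] = [[-5, -11], [-1, 12]]
det(C) = (-5)·12 - (-11)·(-1) = -60 - 11 = -71
Since det(C) ≠ 0, rank(C) = 2 and the system is completely controllable.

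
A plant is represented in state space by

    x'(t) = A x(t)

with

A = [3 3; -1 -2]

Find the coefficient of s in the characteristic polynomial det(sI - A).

-1

For a 2×2 matrix, det(sI - A) = s^2 - (tr A)s + det A.
tr A = 1, det A = -3.
So p(s) = s^2 - s - 3.
The coefficient of s is -1.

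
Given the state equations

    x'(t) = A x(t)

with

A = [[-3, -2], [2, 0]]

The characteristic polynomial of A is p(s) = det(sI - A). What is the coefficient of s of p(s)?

3

For a 2×2 matrix, det(sI - A) = s^2 - (tr A)s + det A.
tr A = -3, det A = 4.
So p(s) = s^2 + 3s + 4.
The coefficient of s is 3.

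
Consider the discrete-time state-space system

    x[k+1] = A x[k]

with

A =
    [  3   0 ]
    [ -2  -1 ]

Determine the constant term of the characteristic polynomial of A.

For a 2×2 matrix, det(zI - A) = z^2 - (tr A)z + det A.
tr A = 2, det A = -3.
So p(z) = z^2 - 2z - 3.
The constant term is -3.

-3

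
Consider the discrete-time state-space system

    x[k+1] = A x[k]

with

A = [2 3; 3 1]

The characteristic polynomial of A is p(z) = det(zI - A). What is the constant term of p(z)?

-7

For a 2×2 matrix, det(zI - A) = z^2 - (tr A)z + det A.
tr A = 3, det A = -7.
So p(z) = z^2 - 3z - 7.
The constant term is -7.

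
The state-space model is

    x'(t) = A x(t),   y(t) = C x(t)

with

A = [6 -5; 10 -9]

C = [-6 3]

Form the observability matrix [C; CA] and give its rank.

CA = [[-6, 3]]
Observability matrix O = [C; CA] = [[-6, 3], [-6, 3]]
Every row of O is a scalar multiple of row 1 = [-6, 3] (multipliers 1, 1), so the rows span a one-dimensional space.
O ≠ 0, hence rank(O) = 1.
rank(O) = 1 < n = 2, so the pair (A, C) is not completely observable.

1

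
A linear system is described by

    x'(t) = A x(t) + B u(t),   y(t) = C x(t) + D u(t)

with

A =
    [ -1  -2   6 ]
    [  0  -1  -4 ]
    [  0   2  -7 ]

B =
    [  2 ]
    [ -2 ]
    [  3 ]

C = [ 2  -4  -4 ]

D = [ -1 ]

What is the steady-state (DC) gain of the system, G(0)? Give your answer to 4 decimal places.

16.3333

G(0) = C(-A)^{-1}B + D = -C A^{-1} B + D.
det A = -15, so A^{-1} = (1/-15)·adj(A) = [[-1, 2/15, -14/15], [0, -7/15, 4/15], [0, -2/15, -1/15]]
A^{-1} B = [-76/15, 26/15, 1/15]^T
C A^{-1} B = -52/3
G(0) = D - C A^{-1} B = -1 - (-52/3) = 49/3 ≈ 16.3333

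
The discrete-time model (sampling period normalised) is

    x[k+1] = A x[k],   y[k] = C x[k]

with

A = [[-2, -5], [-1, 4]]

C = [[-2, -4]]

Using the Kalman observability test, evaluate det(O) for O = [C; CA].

CA = [[8, -6]]
Observability matrix O = [C; CA] = [[-2, -4], [8, -6]]
det(O) = (-2)·(-6) - (-4)·8 = 12 - (-32) = 44
Since det(O) ≠ 0, rank(O) = 2 and the system is completely observable.

44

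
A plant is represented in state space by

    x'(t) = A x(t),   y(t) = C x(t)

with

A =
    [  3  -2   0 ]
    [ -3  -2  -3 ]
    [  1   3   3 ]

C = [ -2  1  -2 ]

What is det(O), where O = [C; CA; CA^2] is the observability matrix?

CA = [[-11, -4, -9]]
CA^2 = [[-30, 3, -15]]
Observability matrix O = [C; CA; CA^2] = [[-2, 1, -2], [-11, -4, -9], [-30, 3, -15]]
Expanding along the first row, det(O) = (-2)·((-4)·(-15) - (-9)·3) - 1·((-11)·(-15) - (-9)·(-30)) + (-2)·((-11)·3 - (-4)·(-30)) = (-2)·87 - 1·(-105) + (-2)·(-153) = 237
Since det(O) ≠ 0, rank(O) = 3 and the system is completely observable.

237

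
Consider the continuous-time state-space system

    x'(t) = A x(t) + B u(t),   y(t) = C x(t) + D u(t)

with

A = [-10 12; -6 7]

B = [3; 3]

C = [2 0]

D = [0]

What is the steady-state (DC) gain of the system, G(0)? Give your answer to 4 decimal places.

G(0) = C(-A)^{-1}B + D = -C A^{-1} B + D.
det A = 2, so A^{-1} = (1/2)·adj(A) = [[7/2, -6], [3, -5]]
A^{-1} B = [-15/2, -6]^T
C A^{-1} B = -15
G(0) = D - C A^{-1} B = 0 - (-15) = 15

15.0000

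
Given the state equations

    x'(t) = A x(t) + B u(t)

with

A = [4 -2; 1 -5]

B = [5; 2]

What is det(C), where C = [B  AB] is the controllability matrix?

-57

AB = [[16], [-5]]
Controllability matrix C = [B  AB] = [[5, 16], [2, -5]]
det(C) = 5·(-5) - 16·2 = -25 - 32 = -57
Since det(C) ≠ 0, rank(C) = 2 and the system is completely controllable.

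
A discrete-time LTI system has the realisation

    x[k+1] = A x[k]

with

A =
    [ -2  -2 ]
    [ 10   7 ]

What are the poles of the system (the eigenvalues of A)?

2, 3

det(zI - A) = z^2 - (tr A)z + det A, with tr A = (-2) + 7 = 5 and det A = (-2)·7 - (-2)·10 = -14 - (-20) = 6.
So p(z) = det(zI - A) = z^2 - 5z + 6.
Factor z^2 - 5z + 6: two numbers with sum 5 and product 6 are 3 and 2, so z^2 - 5z + 6 = (z - 3)(z - 2).
Hence p(z) = (z - 3) (z - 2), with roots 2, 3.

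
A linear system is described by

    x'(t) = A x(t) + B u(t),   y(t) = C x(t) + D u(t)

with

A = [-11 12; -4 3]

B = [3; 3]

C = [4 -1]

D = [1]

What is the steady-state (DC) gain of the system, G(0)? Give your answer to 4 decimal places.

G(0) = C(-A)^{-1}B + D = -C A^{-1} B + D.
det A = 15, so A^{-1} = (1/15)·adj(A) = [[1/5, -4/5], [4/15, -11/15]]
A^{-1} B = [-9/5, -7/5]^T
C A^{-1} B = -29/5
G(0) = D - C A^{-1} B = 1 - (-29/5) = 34/5 ≈ 6.8000

6.8000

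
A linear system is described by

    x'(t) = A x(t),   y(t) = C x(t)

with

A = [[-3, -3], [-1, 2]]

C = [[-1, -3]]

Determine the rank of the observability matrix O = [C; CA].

CA = [[6, -3]]
Observability matrix O = [C; CA] = [[-1, -3], [6, -3]]
det(O) = (-1)·(-3) - (-3)·6 = 3 - (-18) = 21 ≠ 0, so rank(O) = 2.
rank(O) = 2 = n, so the pair (A, C) is completely observable.

2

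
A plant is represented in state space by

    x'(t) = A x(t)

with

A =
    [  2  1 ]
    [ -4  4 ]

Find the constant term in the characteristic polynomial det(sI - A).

For a 2×2 matrix, det(sI - A) = s^2 - (tr A)s + det A.
tr A = 6, det A = 12.
So p(s) = s^2 - 6s + 12.
The constant term is 12.

12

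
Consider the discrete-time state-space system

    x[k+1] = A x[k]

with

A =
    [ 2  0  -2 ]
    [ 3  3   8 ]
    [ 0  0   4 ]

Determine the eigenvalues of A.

det(zI - A) = z^3 - (tr A)z^2 + (M11 + M22 + M33)z - det A, where Mii is the 2×2 principal minor of A obtained by deleting row i and column i.
tr A = 2 + 3 + 4 = 9; M11 = 3·4 - 8·0 = 12 - 0 = 12; M22 = 2·4 - (-2)·0 = 8 - 0 = 8; M33 = 2·3 - 0·3 = 6 - 0 = 6; sum of minors = 26.
det A = 2·(3·4 - 8·0) - 0·(3·4 - 8·0) + (-2)·(3·0 - 3·0) = 2·12 - 0·12 + (-2)·0 = 24.
So p(z) = det(zI - A) = z^3 - 9z^2 + 26z - 24.
Rational-root test: any integer root divides -24. Testing small divisors, z = 2 works: p(2) = 8 + (-36) + 52 + (-24) = 0, so (z - 2) is a factor.
Dividing, p(z) = (z - 2)(z^2 - 7z + 12).
Factor z^2 - 7z + 12: two numbers with sum 7 and product 12 are 4 and 3, so z^2 - 7z + 12 = (z - 4)(z - 3).
Hence p(z) = (z - 4) (z - 3) (z - 2), with roots 2, 3, 4.

2, 3, 4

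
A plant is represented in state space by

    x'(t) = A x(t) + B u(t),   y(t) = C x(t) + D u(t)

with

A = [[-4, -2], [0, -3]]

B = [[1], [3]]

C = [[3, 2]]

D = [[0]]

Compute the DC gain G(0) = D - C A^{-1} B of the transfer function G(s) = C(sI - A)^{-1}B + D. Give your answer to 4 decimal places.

G(0) = C(-A)^{-1}B + D = -C A^{-1} B + D.
det A = 12, so A^{-1} = (1/12)·adj(A) = [[-1/4, 1/6], [0, -1/3]]
A^{-1} B = [1/4, -1]^T
C A^{-1} B = -5/4
G(0) = D - C A^{-1} B = 0 - (-5/4) = 5/4 ≈ 1.2500

1.2500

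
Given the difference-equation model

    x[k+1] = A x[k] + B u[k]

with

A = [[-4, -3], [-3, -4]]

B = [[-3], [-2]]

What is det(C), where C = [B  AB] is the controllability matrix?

AB = [[18], [17]]
Controllability matrix C = [B  AB] = [[-3, 18], [-2, 17]]
det(C) = (-3)·17 - 18·(-2) = -51 - (-36) = -15
Since det(C) ≠ 0, rank(C) = 2 and the system is completely controllable.

-15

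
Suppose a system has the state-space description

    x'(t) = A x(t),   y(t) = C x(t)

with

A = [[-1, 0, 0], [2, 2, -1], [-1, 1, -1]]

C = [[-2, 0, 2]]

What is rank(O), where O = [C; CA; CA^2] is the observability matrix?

3

CA = [[0, 2, -2]]
CA^2 = [[6, 2, 0]]
Observability matrix O = [C; CA; CA^2] = [[-2, 0, 2], [0, 2, -2], [6, 2, 0]]
det(O) = (-2)·(2·0 - (-2)·2) - 0·(0·0 - (-2)·6) + 2·(0·2 - 2·6) = (-2)·4 - 0·12 + 2·(-12) = -32 ≠ 0, so rank(O) = 3.
rank(O) = 3 = n, so the pair (A, C) is completely observable.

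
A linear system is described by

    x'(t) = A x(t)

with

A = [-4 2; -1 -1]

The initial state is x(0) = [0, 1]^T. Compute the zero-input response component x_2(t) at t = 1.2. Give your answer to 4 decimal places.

det(sI - A) = s^2 - (tr A)s + det A, with tr A = (-4) + (-1) = -5 and det A = (-4)·(-1) - 2·(-1) = 4 - (-2) = 6.
So p(s) = det(sI - A) = s^2 + 5s + 6.
Factor s^2 + 5s + 6: two numbers with sum -5 and product 6 are -2 and -3, so s^2 + 5s + 6 = (s + 2)(s + 3).
Hence p(s) = (s + 2) (s + 3), with roots -3, -2.
The eigenvalues -3, -2 are distinct and real, so A is diagonalisable and x(t) = e^{At} x(0) = V diag(e^{λ_i t}) V^{-1} x(0), where the columns of V are the eigenvectors.
λ = -3: A - (-3)I = [[-1, 2], [-1, 2]]. Row 1 gives (-1)·v1 + 2·v2 = 0, so take v_1 = [-2, -1]^T.
λ = -2: A - (-2)I = [[-2, 2], [-1, 1]]. Row 1 gives (-2)·v1 + 2·v2 = 0, so take v_2 = [1, 1]^T.
V = [v_1 v_2] = [[-2, 1], [-1, 1]] has det V = -1, so V^{-1} = adj(V)/det V = [[-1, 1], [-1, 2]].
Modal coordinates z(0) = V^{-1} x(0): (-1)·0 + 1·1 = 1; (-1)·0 + 2·1 = 2; so z(0) = [1, 2]^T.
x_2(t) = Σ_i (v_i)_2 · z_i(0) · e^{λ_i t} (row 2 of V times the modal terms).
x_2(1.2) = (-1)·1·e^{-3·1.2} + 1·2·e^{-2·1.2} = (-1)·0.027324 + 2·0.090718 = 0.1541.

0.1541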